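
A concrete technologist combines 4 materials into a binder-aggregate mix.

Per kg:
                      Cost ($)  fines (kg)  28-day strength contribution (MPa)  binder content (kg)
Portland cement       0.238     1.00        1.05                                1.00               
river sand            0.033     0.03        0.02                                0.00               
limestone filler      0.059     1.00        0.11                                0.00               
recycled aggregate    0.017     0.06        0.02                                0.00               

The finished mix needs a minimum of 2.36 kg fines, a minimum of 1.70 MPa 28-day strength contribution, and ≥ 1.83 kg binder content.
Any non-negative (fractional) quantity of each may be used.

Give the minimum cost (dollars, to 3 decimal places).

Let x1 = kg of Portland cement, x2 = kg of river sand, x3 = kg of limestone filler, x4 = kg of recycled aggregate.
min 0.238x1 + 0.033x2 + 0.059x3 + 0.017x4 subject to:
  1x1 + 0.03x2 + 1x3 + 0.06x4 ≥ 2.36   (fines)
  1.05x1 + 0.02x2 + 0.11x3 + 0.02x4 ≥ 1.7   (28-day strength contribution)
  1x1 ≥ 1.83   (binder content)
  x1, x2, x3, x4 ≥ 0.
The cheapest feasible vertex uses only Portland cement, limestone filler; river sand, recycled aggregate are not used. Binding constraints: fines and binder content.
That vertex is x1 = 1.83, x3 = 0.53.
Total cost: 0.238·1.83 + 0.059·0.53 = 0.46681.

$0.467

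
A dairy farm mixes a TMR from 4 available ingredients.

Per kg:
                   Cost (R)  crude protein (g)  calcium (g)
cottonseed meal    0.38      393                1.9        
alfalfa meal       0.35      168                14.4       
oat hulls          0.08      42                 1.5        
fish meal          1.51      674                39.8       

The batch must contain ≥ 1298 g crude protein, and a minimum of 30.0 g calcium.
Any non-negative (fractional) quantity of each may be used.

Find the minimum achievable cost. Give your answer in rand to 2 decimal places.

R1.58

Treat it as an LP. Let x1 = kg of cottonseed meal, x2 = kg of alfalfa meal, x3 = kg of oat hulls, x4 = kg of fish meal.
min 0.38x1 + 0.35x2 + 0.08x3 + 1.51x4 s.t.:
  393x1 + 168x2 + 42x3 + 674x4 ≥ 1298   (crude protein)
  1.9x1 + 14.4x2 + 1.5x3 + 39.8x4 ≥ 30   (calcium)
  x1, x2, x3, x4 ≥ 0.
At the optimum only cottonseed meal, alfalfa meal are positive (oat hulls, fish meal = 0). The crude protein and calcium requirements are met with equality.
So cottonseed meal = 2.556 kg, alfalfa meal = 1.746 kg.
Hence cost = 0.38·2.556 + 0.35·1.746 = R1.5824.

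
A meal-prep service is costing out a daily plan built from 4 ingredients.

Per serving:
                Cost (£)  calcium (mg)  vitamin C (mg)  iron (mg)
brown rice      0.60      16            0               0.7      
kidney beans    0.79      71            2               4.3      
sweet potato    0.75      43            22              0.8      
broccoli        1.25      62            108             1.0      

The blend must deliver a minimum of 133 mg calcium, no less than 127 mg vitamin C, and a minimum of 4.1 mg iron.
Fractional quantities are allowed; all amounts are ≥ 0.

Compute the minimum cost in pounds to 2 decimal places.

£2.13

This is a linear program. Let x1 = servings of brown rice, x2 = servings of kidney beans, x3 = servings of sweet potato, x4 = servings of broccoli.
Minimise 0.6x1 + 0.79x2 + 0.75x3 + 1.25x4 with:
  16x1 + 71x2 + 43x3 + 62x4 ≥ 133   (calcium)
  2x2 + 22x3 + 108x4 ≥ 127   (vitamin C)
  0.7x1 + 4.3x2 + 0.8x3 + 1x4 ≥ 4.1   (iron)
  x1, x2, x3, x4 ≥ 0.
At the optimum only kidney beans, broccoli are positive (brown rice, sweet potato = 0). Binding constraints: calcium and vitamin C.
That vertex is x2 = 0.8603, x4 = 1.16.
Hence cost = 0.79·0.8603 + 1.25·1.16 = £2.1296.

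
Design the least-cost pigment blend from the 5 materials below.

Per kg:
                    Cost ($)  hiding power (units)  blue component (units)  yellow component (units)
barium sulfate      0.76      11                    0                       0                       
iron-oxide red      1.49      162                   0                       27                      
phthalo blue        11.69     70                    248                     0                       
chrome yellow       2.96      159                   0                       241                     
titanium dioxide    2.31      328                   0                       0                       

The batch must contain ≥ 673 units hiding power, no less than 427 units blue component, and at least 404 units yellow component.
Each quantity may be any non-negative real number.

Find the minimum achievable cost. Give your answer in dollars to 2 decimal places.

$27.10

Treat it as an LP. Let x1 = kg of barium sulfate, x2 = kg of iron-oxide red, x3 = kg of phthalo blue, x4 = kg of chrome yellow, x5 = kg of titanium dioxide.
Minimize 0.76x1 + 1.49x2 + 11.69x3 + 2.96x4 + 2.31x5 with:
  11x1 + 162x2 + 70x3 + 159x4 + 328x5 ≥ 673   (hiding power)
  248x3 ≥ 427   (blue component)
  27x2 + 241x4 ≥ 404   (yellow component)
  x1, x2, x3, x4, x5 ≥ 0.
The minimum-cost mix takes nothing from barium sulfate, iron-oxide red — only phthalo blue, chrome yellow, titanium dioxide. Binding constraints: hiding power, blue component, yellow component.
That vertex is x3 = 1.722, x4 = 1.676, x5 = 0.8718.
Cost = 11.69·1.722 + 2.96·1.676 + 2.31·0.8718 = 27.104998.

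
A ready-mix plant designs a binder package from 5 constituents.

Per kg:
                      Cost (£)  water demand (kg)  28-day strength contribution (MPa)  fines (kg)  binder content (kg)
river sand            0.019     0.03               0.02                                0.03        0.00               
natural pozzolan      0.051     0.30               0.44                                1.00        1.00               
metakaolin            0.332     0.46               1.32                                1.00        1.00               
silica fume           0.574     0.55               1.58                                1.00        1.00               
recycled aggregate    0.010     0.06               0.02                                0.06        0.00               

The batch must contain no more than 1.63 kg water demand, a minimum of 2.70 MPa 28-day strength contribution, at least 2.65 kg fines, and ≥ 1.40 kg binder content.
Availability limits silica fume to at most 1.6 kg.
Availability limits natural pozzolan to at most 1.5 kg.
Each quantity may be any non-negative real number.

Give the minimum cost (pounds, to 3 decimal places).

£0.590

Set it up as a linear program. Let x1 = kg of river sand, x2 = kg of natural pozzolan, x3 = kg of metakaolin, x4 = kg of silica fume, x5 = kg of recycled aggregate.
Minimize 0.019x1 + 0.051x2 + 0.332x3 + 0.574x4 + 0.01x5 with:
  0.03x1 + 0.3x2 + 0.46x3 + 0.55x4 + 0.06x5 ≤ 1.63   (water demand)
  0.02x1 + 0.44x2 + 1.32x3 + 1.58x4 + 0.02x5 ≥ 2.7   (28-day strength contribution)
  0.03x1 + 1x2 + 1x3 + 1x4 + 0.06x5 ≥ 2.65   (fines)
  1x2 + 1x3 + 1x4 ≥ 1.4   (binder content)
  x4 ≤ 1.6
  x2 ≤ 1.5
  x1, x2, x3, x4, x5 ≥ 0.
The cheapest feasible vertex uses only natural pozzolan, metakaolin; river sand, silica fume, recycled aggregate are not used. There the 28-day strength contribution and the natural pozzolan cap constraints are tight.
So natural pozzolan = 1.5 kg, metakaolin = 1.5455 kg.
Total cost: 0.051·1.5 + 0.332·1.5455 = 0.58961.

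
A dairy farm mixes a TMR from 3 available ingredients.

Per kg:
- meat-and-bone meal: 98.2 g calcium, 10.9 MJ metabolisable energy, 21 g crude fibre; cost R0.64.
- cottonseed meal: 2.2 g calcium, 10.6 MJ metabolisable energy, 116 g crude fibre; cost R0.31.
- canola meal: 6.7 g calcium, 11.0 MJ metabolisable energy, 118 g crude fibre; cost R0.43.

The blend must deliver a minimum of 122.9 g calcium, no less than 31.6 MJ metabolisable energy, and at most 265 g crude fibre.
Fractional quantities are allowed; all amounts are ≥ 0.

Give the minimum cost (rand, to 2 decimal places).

R1.31

Let x1 = kg of meat-and-bone meal, x2 = kg of cottonseed meal, x3 = kg of canola meal.
Minimise 0.64x1 + 0.31x2 + 0.43x3 with:
  98.2x1 + 2.2x2 + 6.7x3 ≥ 122.9   (calcium)
  10.9x1 + 10.6x2 + 11x3 ≥ 31.6   (metabolisable energy)
  21x1 + 116x2 + 118x3 ≤ 265   (crude fibre)
  x1, x2, x3 ≥ 0.
At the optimum only meat-and-bone meal, cottonseed meal are positive (canola meal = 0). The calcium and metabolisable energy requirements are met with equality.
Solving gives x1 = 1.213, x2 = 1.734.
Cost = 0.64·1.213 + 0.31·1.734 = 1.3139.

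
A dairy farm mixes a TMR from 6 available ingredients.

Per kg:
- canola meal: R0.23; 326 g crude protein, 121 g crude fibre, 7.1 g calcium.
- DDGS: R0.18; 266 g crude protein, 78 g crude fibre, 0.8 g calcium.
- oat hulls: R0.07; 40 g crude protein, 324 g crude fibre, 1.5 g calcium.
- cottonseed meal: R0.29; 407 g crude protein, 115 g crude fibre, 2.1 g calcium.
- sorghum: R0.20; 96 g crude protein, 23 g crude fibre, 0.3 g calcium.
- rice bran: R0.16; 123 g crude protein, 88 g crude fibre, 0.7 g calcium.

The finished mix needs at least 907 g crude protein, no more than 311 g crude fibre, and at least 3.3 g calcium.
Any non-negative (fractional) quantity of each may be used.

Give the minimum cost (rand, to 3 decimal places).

R0.615

Let x1 = kg of canola meal, x2 = kg of DDGS, x3 = kg of oat hulls, x4 = kg of cottonseed meal, x5 = kg of sorghum, x6 = kg of rice bran.
Minimise 0.23x1 + 0.18x2 + 0.07x3 + 0.29x4 + 0.2x5 + 0.16x6 with:
  326x1 + 266x2 + 40x3 + 407x4 + 96x5 + 123x6 ≥ 907   (crude protein)
  121x1 + 78x2 + 324x3 + 115x4 + 23x5 + 88x6 ≤ 311   (crude fibre)
  7.1x1 + 0.8x2 + 1.5x3 + 2.1x4 + 0.3x5 + 0.7x6 ≥ 3.3   (calcium)
  x1, x2, x3, x4, x5, x6 ≥ 0.
At the optimum only canola meal, DDGS are positive (oat hulls, cottonseed meal, sorghum, rice bran = 0). Binding constraints: crude protein and calcium.
So canola meal = 0.0935 kg, DDGS = 3.295 kg.
Total cost: 0.23·0.0935 + 0.18·3.295 = 0.61461.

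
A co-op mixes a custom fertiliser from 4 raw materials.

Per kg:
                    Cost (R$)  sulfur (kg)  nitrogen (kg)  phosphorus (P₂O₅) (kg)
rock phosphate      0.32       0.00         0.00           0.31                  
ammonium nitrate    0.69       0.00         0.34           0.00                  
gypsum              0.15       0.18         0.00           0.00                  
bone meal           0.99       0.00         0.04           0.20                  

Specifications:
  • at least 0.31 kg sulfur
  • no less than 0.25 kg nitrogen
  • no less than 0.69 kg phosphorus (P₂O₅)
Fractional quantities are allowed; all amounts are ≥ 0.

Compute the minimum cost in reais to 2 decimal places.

R$1.48

Let x1 = kg of rock phosphate, x2 = kg of ammonium nitrate, x3 = kg of gypsum, x4 = kg of bone meal.
min 0.32x1 + 0.69x2 + 0.15x3 + 0.99x4 with:
  0.18x3 ≥ 0.31   (sulfur)
  0.34x2 + 0.04x4 ≥ 0.25   (nitrogen)
  0.31x1 + 0.2x4 ≥ 0.69   (phosphorus (P₂O₅))
  x1, x2, x3, x4 ≥ 0.
The cheapest feasible vertex uses only rock phosphate, ammonium nitrate, gypsum; bone meal is not used. The sulfur, nitrogen, phosphorus (P₂O₅) requirements are met with equality.
Optimal quantities: rock phosphate = 2.226 kg, ammonium nitrate = 0.7353 kg, gypsum = 1.722 kg.
Total cost: 0.32·2.226 + 0.69·0.7353 + 0.15·1.722 = 1.4780.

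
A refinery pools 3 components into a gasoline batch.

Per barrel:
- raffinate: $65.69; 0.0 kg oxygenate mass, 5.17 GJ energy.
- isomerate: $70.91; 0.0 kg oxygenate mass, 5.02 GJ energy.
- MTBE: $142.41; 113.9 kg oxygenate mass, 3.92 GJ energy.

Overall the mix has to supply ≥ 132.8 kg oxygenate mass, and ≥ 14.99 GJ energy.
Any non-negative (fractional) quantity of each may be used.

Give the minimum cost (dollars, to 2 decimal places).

This is a linear program. Let x1 = barrels of raffinate, x2 = barrels of isomerate, x3 = barrels of MTBE.
Minimize 65.69x1 + 70.91x2 + 142.41x3 subject to:
  113.9x3 ≥ 132.8   (oxygenate mass)
  5.17x1 + 5.02x2 + 3.92x3 ≥ 14.99   (energy)
  x1, x2, x3 ≥ 0.
At the optimum only raffinate, MTBE are positive (isomerate = 0). The oxygenate mass and energy requirements are met with equality.
Solving gives x1 = 2.0154, x3 = 1.1659.
Cost = 65.69·2.0154 + 142.41·1.1659 = 298.4274.

$298.43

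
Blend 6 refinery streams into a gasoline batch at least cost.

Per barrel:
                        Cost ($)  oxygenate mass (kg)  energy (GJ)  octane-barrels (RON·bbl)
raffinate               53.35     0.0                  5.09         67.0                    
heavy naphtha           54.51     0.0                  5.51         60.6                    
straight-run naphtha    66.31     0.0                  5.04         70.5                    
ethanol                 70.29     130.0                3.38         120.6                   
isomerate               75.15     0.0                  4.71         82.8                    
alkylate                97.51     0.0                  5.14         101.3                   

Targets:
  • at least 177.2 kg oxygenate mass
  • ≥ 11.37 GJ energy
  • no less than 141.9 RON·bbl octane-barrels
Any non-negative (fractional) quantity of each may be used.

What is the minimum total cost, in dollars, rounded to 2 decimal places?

$162.71

Let x1 = barrels of raffinate, x2 = barrels of heavy naphtha, x3 = barrels of straight-run naphtha, x4 = barrels of ethanol, x5 = barrels of isomerate, x6 = barrels of alkylate.
min 53.35x1 + 54.51x2 + 66.31x3 + 70.29x4 + 75.15x5 + 97.51x6 s.t.:
  130x4 ≥ 177.2   (oxygenate mass)
  5.09x1 + 5.51x2 + 5.04x3 + 3.38x4 + 4.71x5 + 5.14x6 ≥ 11.37   (energy)
  67x1 + 60.6x2 + 70.5x3 + 120.6x4 + 82.8x5 + 101.3x6 ≥ 141.9   (octane-barrels)
  x1, x2, x3, x4, x5, x6 ≥ 0.
At the optimum only heavy naphtha, ethanol are positive (raffinate, straight-run naphtha, isomerate, alkylate = 0). Binding constraints: oxygenate mass and energy.
That vertex is x2 = 1.22737, x4 = 1.36308.
Hence cost = 54.51·1.22737 + 70.29·1.36308 = $162.7148.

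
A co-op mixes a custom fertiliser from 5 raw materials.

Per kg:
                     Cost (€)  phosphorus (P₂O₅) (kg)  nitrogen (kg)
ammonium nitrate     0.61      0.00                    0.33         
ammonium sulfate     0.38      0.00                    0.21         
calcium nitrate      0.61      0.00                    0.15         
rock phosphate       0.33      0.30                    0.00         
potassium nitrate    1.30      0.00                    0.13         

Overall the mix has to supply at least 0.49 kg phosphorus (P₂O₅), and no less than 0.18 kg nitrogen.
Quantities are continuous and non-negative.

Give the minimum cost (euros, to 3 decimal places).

€0.865

This is a linear program. Let x1 = kg of ammonium nitrate, x2 = kg of ammonium sulfate, x3 = kg of calcium nitrate, x4 = kg of rock phosphate, x5 = kg of potassium nitrate.
Minimize 0.61x1 + 0.38x2 + 0.61x3 + 0.33x4 + 1.3x5 subject to:
  0.3x4 ≥ 0.49   (phosphorus (P₂O₅))
  0.33x1 + 0.21x2 + 0.15x3 + 0.13x5 ≥ 0.18   (nitrogen)
  x1, x2, x3, x4, x5 ≥ 0.
At the optimum only ammonium sulfate, rock phosphate are positive (ammonium nitrate, calcium nitrate, potassium nitrate = 0). Binding constraints: phosphorus (P₂O₅) and nitrogen.
Optimal quantities: ammonium sulfate = 0.8571 kg, rock phosphate = 1.633 kg.
Hence cost = 0.38·0.8571 + 0.33·1.633 = €0.86459.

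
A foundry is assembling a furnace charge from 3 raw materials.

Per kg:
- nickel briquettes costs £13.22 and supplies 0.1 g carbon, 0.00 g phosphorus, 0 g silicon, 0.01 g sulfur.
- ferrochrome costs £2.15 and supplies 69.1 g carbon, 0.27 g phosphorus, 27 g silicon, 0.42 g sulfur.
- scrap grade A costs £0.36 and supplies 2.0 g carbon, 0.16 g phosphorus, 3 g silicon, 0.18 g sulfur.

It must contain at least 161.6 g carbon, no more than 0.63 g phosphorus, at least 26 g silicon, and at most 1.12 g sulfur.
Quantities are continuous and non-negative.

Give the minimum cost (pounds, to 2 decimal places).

Let x1 = kg of nickel briquettes, x2 = kg of ferrochrome, x3 = kg of scrap grade A.
Minimise 13.22x1 + 2.15x2 + 0.36x3 with:
  0.1x1 + 69.1x2 + 2x3 ≥ 161.6   (carbon)
  0.27x2 + 0.16x3 ≤ 0.63   (phosphorus)
  27x2 + 3x3 ≥ 26   (silicon)
  0.01x1 + 0.42x2 + 0.18x3 ≤ 1.12   (sulfur)
  x1, x2, x3 ≥ 0.
The minimum-cost mix takes nothing from scrap grade A — only nickel briquettes, ferrochrome. Binding constraints: carbon and phosphorus.
Solving gives x1 = 3.667, x2 = 2.333.
Cost = 13.22·3.667 + 2.15·2.333 = 53.4937.

£53.49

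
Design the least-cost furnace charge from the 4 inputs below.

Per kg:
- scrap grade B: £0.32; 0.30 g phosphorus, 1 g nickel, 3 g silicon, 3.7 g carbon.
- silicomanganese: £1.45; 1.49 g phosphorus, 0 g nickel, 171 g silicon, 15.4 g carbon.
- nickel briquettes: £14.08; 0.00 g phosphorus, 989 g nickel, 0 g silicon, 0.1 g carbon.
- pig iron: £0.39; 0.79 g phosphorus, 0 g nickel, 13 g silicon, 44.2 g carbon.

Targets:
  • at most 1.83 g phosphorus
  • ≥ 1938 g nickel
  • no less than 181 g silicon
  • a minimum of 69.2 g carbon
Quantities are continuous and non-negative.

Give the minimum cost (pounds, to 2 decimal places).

Let x1 = kg of scrap grade B, x2 = kg of silicomanganese, x3 = kg of nickel briquettes, x4 = kg of pig iron.
Minimize 0.32x1 + 1.45x2 + 14.08x3 + 0.39x4 subject to:
  0.3x1 + 1.49x2 + 0.79x4 ≤ 1.83   (phosphorus)
  1x1 + 989x3 ≥ 1938   (nickel)
  3x1 + 171x2 + 13x4 ≥ 181   (silicon)
  3.7x1 + 15.4x2 + 0.1x3 + 44.2x4 ≥ 69.2   (carbon)
  x1, x2, x3, x4 ≥ 0.
The minimum-cost mix takes nothing from scrap grade B — only silicomanganese, nickel briquettes, pig iron. Binding constraints: phosphorus, silicon, carbon.
That vertex is x2 = 1.03007, x3 = 368.211, x4 = 0.373661.
Cost = 1.45·1.03007 + 14.08·368.211 + 0.39·0.373661 = 5186.0502.

£5186.05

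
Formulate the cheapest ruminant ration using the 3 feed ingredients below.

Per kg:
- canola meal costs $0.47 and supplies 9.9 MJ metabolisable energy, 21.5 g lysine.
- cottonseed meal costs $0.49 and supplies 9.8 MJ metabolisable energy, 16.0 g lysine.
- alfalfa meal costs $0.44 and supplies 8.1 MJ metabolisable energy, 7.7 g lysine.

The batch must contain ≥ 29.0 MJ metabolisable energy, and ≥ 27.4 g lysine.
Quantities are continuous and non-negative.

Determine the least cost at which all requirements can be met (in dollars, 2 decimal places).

Let x1 = kg of canola meal, x2 = kg of cottonseed meal, x3 = kg of alfalfa meal.
min 0.47x1 + 0.49x2 + 0.44x3 subject to:
  9.9x1 + 9.8x2 + 8.1x3 ≥ 29   (metabolisable energy)
  21.5x1 + 16x2 + 7.7x3 ≥ 27.4   (lysine)
  x1, x2, x3 ≥ 0.
The optimal basis is {canola meal}; cottonseed meal, alfalfa meal drop out. The metabolisable energy requirement is met with equality.
Solving gives x1 = 2.929.
Total cost: 0.47·2.929 = 1.3766.

$1.38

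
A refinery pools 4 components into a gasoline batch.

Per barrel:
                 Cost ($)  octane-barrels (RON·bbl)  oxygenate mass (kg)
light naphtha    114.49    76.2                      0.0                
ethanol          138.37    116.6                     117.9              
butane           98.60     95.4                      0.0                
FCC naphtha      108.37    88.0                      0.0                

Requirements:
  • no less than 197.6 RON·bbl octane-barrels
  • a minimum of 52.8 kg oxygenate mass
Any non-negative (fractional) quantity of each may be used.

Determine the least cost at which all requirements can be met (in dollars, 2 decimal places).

Set it up as a linear program. Let x1 = barrels of light naphtha, x2 = barrels of ethanol, x3 = barrels of butane, x4 = barrels of FCC naphtha.
min 114.49x1 + 138.37x2 + 98.6x3 + 108.37x4 subject to:
  76.2x1 + 116.6x2 + 95.4x3 + 88x4 ≥ 197.6   (octane-barrels)
  117.9x2 ≥ 52.8   (oxygenate mass)
  x1, x2, x3, x4 ≥ 0.
The optimal basis is {ethanol, butane}; light naphtha, FCC naphtha drop out. Binding constraints: octane-barrels and oxygenate mass.
Optimal quantities: ethanol = 0.4478 barrels, butane = 1.524 barrels.
Hence cost = 138.37·0.4478 + 98.6·1.524 = $212.2285.

$212.23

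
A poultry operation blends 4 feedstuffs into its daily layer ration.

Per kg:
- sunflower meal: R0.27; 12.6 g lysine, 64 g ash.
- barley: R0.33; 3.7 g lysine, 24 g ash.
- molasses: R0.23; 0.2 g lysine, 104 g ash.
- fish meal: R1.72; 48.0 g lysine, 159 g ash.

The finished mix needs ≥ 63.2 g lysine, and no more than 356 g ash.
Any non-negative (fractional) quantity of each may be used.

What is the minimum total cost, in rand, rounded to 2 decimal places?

Treat it as an LP. Let x1 = kg of sunflower meal, x2 = kg of barley, x3 = kg of molasses, x4 = kg of fish meal.
Minimise 0.27x1 + 0.33x2 + 0.23x3 + 1.72x4 s.t.:
  12.6x1 + 3.7x2 + 0.2x3 + 48x4 ≥ 63.2   (lysine)
  64x1 + 24x2 + 104x3 + 159x4 ≤ 356   (ash)
  x1, x2, x3, x4 ≥ 0.
The optimal basis is {sunflower meal}; barley, molasses, fish meal drop out. There the lysine constraint is tight.
So sunflower meal = 5.016 kg.
Total cost: 0.27·5.016 = 1.3543.

R1.35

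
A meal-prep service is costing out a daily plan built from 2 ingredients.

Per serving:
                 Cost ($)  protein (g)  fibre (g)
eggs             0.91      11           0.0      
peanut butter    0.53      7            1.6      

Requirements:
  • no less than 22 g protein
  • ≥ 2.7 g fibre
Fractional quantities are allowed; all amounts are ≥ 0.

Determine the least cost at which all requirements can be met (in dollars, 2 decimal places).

$1.67

Let x1 = servings of eggs, x2 = servings of peanut butter.
min 0.91x1 + 0.53x2 with:
  11x1 + 7x2 ≥ 22   (protein)
  1.6x2 ≥ 2.7   (fibre)
  x1, x2 ≥ 0.
At the optimum only peanut butter is positive (eggs = 0). There the protein constraint is tight.
That vertex is x2 = 3.143.
Objective = 0.53·3.143 = 1.6658.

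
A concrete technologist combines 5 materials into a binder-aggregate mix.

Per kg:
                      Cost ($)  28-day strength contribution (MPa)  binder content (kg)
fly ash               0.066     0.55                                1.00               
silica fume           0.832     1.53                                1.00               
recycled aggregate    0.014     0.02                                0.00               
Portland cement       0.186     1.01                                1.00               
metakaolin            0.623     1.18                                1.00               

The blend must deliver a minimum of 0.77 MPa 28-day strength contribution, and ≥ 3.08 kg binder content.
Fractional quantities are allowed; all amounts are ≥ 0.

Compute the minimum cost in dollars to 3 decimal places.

$0.203

Treat it as an LP. Let x1 = kg of fly ash, x2 = kg of silica fume, x3 = kg of recycled aggregate, x4 = kg of Portland cement, x5 = kg of metakaolin.
Minimise 0.066x1 + 0.832x2 + 0.014x3 + 0.186x4 + 0.623x5 s.t.:
  0.55x1 + 1.53x2 + 0.02x3 + 1.01x4 + 1.18x5 ≥ 0.77   (28-day strength contribution)
  1x1 + 1x2 + 1x4 + 1x5 ≥ 3.08   (binder content)
  x1, x2, x3, x4, x5 ≥ 0.
The optimal basis is {fly ash}; silica fume, recycled aggregate, Portland cement, metakaolin drop out. There the binder content constraint is tight.
That vertex is x1 = 3.08.
Hence cost = 0.066·3.08 = $0.20328.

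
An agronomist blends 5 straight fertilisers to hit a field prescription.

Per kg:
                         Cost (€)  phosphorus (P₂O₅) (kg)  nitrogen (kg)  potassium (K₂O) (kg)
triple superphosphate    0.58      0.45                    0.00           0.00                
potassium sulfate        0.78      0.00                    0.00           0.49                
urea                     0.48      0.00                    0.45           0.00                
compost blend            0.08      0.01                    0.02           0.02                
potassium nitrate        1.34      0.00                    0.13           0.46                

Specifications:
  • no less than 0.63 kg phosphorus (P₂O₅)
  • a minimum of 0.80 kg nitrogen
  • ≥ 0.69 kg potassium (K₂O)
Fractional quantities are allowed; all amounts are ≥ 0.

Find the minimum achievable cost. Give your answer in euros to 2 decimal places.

Let x1 = kg of triple superphosphate, x2 = kg of potassium sulfate, x3 = kg of urea, x4 = kg of compost blend, x5 = kg of potassium nitrate.
Minimise 0.58x1 + 0.78x2 + 0.48x3 + 0.08x4 + 1.34x5 with:
  0.45x1 + 0.01x4 ≥ 0.63   (phosphorus (P₂O₅))
  0.45x3 + 0.02x4 + 0.13x5 ≥ 0.8   (nitrogen)
  0.49x2 + 0.02x4 + 0.46x5 ≥ 0.69   (potassium (K₂O))
  x1, x2, x3, x4, x5 ≥ 0.
At the optimum only triple superphosphate, potassium sulfate, urea are positive (compost blend, potassium nitrate = 0). Binding constraints: phosphorus (P₂O₅), nitrogen, potassium (K₂O).
Solving gives x1 = 1.4, x2 = 1.408, x3 = 1.778.
Cost = 0.58·1.4 + 0.78·1.408 + 0.48·1.778 = 2.7637.

€2.76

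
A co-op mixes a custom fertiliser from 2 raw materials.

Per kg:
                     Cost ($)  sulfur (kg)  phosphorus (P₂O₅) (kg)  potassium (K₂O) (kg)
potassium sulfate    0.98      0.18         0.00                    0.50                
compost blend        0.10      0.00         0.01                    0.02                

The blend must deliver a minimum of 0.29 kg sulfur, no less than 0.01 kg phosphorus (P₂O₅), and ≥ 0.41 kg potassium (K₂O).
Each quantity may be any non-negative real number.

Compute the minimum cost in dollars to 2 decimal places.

Let x1 = kg of potassium sulfate, x2 = kg of compost blend.
Minimize 0.98x1 + 0.1x2 subject to:
  0.18x1 ≥ 0.29   (sulfur)
  0.01x2 ≥ 0.01   (phosphorus (P₂O₅))
  0.5x1 + 0.02x2 ≥ 0.41   (potassium (K₂O))
  x1, x2 ≥ 0.
Both inputs are positive at the optimum. Binding constraints: sulfur and phosphorus (P₂O₅).
So potassium sulfate = 1.611 kg, compost blend = 1 kg.
Total cost: 0.98·1.611 + 0.1·1 = 1.6788.

$1.68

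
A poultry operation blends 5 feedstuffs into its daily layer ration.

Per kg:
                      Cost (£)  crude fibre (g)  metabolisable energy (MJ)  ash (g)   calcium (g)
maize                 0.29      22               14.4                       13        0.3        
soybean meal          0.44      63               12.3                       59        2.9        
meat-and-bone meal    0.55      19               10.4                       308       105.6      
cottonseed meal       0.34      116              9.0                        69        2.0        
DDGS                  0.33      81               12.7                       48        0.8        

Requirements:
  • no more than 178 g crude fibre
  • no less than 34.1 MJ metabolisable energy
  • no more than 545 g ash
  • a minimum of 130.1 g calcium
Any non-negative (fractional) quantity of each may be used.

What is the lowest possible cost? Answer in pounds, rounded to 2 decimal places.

Let x1 = kg of maize, x2 = kg of soybean meal, x3 = kg of meat-and-bone meal, x4 = kg of cottonseed meal, x5 = kg of DDGS.
min 0.29x1 + 0.44x2 + 0.55x3 + 0.34x4 + 0.33x5 subject to:
  22x1 + 63x2 + 19x3 + 116x4 + 81x5 ≤ 178   (crude fibre)
  14.4x1 + 12.3x2 + 10.4x3 + 9x4 + 12.7x5 ≥ 34.1   (metabolisable energy)
  13x1 + 59x2 + 308x3 + 69x4 + 48x5 ≤ 545   (ash)
  0.3x1 + 2.9x2 + 105.6x3 + 2x4 + 0.8x5 ≥ 130.1   (calcium)
  x1, x2, x3, x4, x5 ≥ 0.
The cheapest feasible vertex uses only maize, meat-and-bone meal; soybean meal, cottonseed meal, DDGS are not used. The metabolisable energy and calcium requirements are met with equality.
That vertex is x1 = 1.481, x3 = 1.228.
Hence cost = 0.29·1.481 + 0.55·1.228 = £1.1049.

£1.10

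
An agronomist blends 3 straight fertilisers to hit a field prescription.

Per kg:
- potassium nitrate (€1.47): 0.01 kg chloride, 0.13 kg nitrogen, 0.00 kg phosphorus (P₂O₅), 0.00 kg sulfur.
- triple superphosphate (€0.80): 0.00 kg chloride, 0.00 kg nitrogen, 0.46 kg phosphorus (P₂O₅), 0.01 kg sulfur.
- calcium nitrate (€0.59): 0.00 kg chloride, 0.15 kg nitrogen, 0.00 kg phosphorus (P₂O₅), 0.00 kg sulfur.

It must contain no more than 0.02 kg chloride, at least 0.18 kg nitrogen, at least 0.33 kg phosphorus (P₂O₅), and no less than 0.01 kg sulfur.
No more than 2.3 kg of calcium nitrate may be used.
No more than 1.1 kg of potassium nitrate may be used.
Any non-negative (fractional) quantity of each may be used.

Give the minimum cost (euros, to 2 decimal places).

Let x1 = kg of potassium nitrate, x2 = kg of triple superphosphate, x3 = kg of calcium nitrate.
Minimize 1.47x1 + 0.8x2 + 0.59x3 with:
  0.01x1 ≤ 0.02   (chloride)
  0.13x1 + 0.15x3 ≥ 0.18   (nitrogen)
  0.46x2 ≥ 0.33   (phosphorus (P₂O₅))
  0.01x2 ≥ 0.01   (sulfur)
  x3 ≤ 2.3
  x1 ≤ 1.1
  x1, x2, x3 ≥ 0.
The minimum-cost mix takes nothing from potassium nitrate — only triple superphosphate, calcium nitrate. There the nitrogen and sulfur constraints are tight.
So triple superphosphate = 1 kg, calcium nitrate = 1.2 kg.
Total cost: 0.8·1 + 0.59·1.2 = 1.5080.

€1.51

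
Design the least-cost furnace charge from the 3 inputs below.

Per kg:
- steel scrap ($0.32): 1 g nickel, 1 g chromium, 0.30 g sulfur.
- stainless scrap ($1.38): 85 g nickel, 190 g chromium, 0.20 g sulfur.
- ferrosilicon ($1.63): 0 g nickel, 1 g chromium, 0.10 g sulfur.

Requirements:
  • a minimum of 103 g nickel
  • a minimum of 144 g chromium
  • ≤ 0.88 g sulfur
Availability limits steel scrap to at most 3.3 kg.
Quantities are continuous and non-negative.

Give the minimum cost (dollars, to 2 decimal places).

Let x1 = kg of steel scrap, x2 = kg of stainless scrap, x3 = kg of ferrosilicon.
Minimise 0.32x1 + 1.38x2 + 1.63x3 s.t.:
  1x1 + 85x2 ≥ 103   (nickel)
  1x1 + 190x2 + 1x3 ≥ 144   (chromium)
  0.3x1 + 0.2x2 + 0.1x3 ≤ 0.88   (sulfur)
  x1 ≤ 3.3
  x1, x2, x3 ≥ 0.
The minimum-cost mix takes nothing from steel scrap, ferrosilicon — only stainless scrap. The nickel requirement is met with equality.
That vertex is x2 = 1.212.
Total cost: 1.38·1.212 = 1.6726.

$1.67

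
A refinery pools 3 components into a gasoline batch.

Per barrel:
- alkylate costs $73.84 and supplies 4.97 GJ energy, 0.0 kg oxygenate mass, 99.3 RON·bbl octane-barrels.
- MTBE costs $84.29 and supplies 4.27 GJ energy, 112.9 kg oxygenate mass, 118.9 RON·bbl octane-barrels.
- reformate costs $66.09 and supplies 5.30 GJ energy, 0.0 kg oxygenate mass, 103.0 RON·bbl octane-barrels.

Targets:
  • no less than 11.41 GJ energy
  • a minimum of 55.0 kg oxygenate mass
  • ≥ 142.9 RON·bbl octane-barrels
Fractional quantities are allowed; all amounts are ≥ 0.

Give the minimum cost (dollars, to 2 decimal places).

$157.40

Let x1 = barrels of alkylate, x2 = barrels of MTBE, x3 = barrels of reformate.
min 73.84x1 + 84.29x2 + 66.09x3 with:
  4.97x1 + 4.27x2 + 5.3x3 ≥ 11.41   (energy)
  112.9x2 ≥ 55   (oxygenate mass)
  99.3x1 + 118.9x2 + 103x3 ≥ 142.9   (octane-barrels)
  x1, x2, x3 ≥ 0.
The cheapest feasible vertex uses only MTBE, reformate; alkylate is not used. There the energy and oxygenate mass constraints are tight.
That vertex is x2 = 0.48716, x3 = 1.7603.
Objective = 84.29·0.48716 + 66.09·1.7603 = 157.4009.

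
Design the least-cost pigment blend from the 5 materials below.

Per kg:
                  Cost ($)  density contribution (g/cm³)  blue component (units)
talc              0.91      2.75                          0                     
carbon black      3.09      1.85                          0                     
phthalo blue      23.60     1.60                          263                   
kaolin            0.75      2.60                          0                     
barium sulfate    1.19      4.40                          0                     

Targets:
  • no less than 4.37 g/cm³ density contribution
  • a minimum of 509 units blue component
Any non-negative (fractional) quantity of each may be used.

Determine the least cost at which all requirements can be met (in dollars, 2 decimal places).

This is a linear program. Let x1 = kg of talc, x2 = kg of carbon black, x3 = kg of phthalo blue, x4 = kg of kaolin, x5 = kg of barium sulfate.
min 0.91x1 + 3.09x2 + 23.6x3 + 0.75x4 + 1.19x5 with:
  2.75x1 + 1.85x2 + 1.6x3 + 2.6x4 + 4.4x5 ≥ 4.37   (density contribution)
  263x3 ≥ 509   (blue component)
  x1, x2, x3, x4, x5 ≥ 0.
The cheapest feasible vertex uses only phthalo blue, barium sulfate; talc, carbon black, kaolin are not used. Binding constraints: density contribution and blue component.
Optimal quantities: phthalo blue = 1.9354 kg, barium sulfate = 0.28941 kg.
Hence cost = 23.6·1.9354 + 1.19·0.28941 = $46.0198.

$46.02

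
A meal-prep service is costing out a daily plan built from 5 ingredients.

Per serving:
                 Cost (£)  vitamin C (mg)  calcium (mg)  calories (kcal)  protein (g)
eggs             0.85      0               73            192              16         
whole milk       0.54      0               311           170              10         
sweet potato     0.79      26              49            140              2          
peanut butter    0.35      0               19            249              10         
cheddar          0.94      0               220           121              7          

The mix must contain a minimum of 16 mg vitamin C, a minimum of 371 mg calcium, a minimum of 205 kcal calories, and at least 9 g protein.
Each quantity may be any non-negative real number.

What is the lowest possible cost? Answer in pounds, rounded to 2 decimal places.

£1.08

Let x1 = servings of eggs, x2 = servings of whole milk, x3 = servings of sweet potato, x4 = servings of peanut butter, x5 = servings of cheddar.
Minimize 0.85x1 + 0.54x2 + 0.79x3 + 0.35x4 + 0.94x5 s.t.:
  26x3 ≥ 16   (vitamin C)
  73x1 + 311x2 + 49x3 + 19x4 + 220x5 ≥ 371   (calcium)
  192x1 + 170x2 + 140x3 + 249x4 + 121x5 ≥ 205   (calories)
  16x1 + 10x2 + 2x3 + 10x4 + 7x5 ≥ 9   (protein)
  x1, x2, x3, x4, x5 ≥ 0.
The minimum-cost mix takes nothing from eggs, peanut butter, cheddar — only whole milk, sweet potato. Binding constraints: vitamin C and calcium.
So whole milk = 1.096 servings, sweet potato = 0.6154 servings.
Hence cost = 0.54·1.096 + 0.79·0.6154 = £1.0780.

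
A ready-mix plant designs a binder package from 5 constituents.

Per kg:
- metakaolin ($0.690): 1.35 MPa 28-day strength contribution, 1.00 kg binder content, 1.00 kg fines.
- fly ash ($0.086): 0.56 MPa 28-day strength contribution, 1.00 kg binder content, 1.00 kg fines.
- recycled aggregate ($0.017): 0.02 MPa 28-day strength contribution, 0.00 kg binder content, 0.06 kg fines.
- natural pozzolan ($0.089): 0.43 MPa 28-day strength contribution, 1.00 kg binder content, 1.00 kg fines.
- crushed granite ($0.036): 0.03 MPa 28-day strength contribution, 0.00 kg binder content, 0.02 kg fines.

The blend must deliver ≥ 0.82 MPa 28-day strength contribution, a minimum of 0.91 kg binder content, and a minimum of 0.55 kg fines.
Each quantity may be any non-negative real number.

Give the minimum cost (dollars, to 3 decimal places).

$0.126

Treat it as an LP. Let x1 = kg of metakaolin, x2 = kg of fly ash, x3 = kg of recycled aggregate, x4 = kg of natural pozzolan, x5 = kg of crushed granite.
min 0.69x1 + 0.086x2 + 0.017x3 + 0.089x4 + 0.036x5 with:
  1.35x1 + 0.56x2 + 0.02x3 + 0.43x4 + 0.03x5 ≥ 0.82   (28-day strength contribution)
  1x1 + 1x2 + 1x4 ≥ 0.91   (binder content)
  1x1 + 1x2 + 0.06x3 + 1x4 + 0.02x5 ≥ 0.55   (fines)
  x1, x2, x3, x4, x5 ≥ 0.
The optimal basis is {fly ash}; metakaolin, recycled aggregate, natural pozzolan, crushed granite drop out. The 28-day strength contribution requirement is met with equality.
Solving gives x2 = 1.464.
Objective = 0.086·1.464 = 0.12590.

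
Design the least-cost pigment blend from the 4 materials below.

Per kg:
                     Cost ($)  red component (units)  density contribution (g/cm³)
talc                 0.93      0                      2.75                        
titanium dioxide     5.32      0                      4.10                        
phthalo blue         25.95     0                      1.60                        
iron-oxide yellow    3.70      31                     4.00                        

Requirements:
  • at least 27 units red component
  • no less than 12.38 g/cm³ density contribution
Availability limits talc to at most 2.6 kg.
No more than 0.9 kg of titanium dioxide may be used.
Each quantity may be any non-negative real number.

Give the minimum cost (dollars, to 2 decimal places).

$7.26

This is a linear program. Let x1 = kg of talc, x2 = kg of titanium dioxide, x3 = kg of phthalo blue, x4 = kg of iron-oxide yellow.
min 0.93x1 + 5.32x2 + 25.95x3 + 3.7x4 with:
  31x4 ≥ 27   (red component)
  2.75x1 + 4.1x2 + 1.6x3 + 4x4 ≥ 12.38   (density contribution)
  x1 ≤ 2.6
  x2 ≤ 0.9
  x1, x2, x3, x4 ≥ 0.
At the optimum only talc, iron-oxide yellow are positive (titanium dioxide, phthalo blue = 0). The density contribution and the talc cap requirements are met with equality.
So talc = 2.6 kg, iron-oxide yellow = 1.308 kg.
Cost = 0.93·2.6 + 3.7·1.308 = 7.2576.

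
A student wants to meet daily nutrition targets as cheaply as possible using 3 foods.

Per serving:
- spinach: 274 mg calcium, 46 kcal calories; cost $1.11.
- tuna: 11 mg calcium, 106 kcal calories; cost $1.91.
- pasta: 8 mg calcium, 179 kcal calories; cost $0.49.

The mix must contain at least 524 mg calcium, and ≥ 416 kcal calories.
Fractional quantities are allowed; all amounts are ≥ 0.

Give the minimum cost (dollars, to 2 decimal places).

$2.97

Treat it as an LP. Let x1 = servings of spinach, x2 = servings of tuna, x3 = servings of pasta.
Minimize 1.11x1 + 1.91x2 + 0.49x3 s.t.:
  274x1 + 11x2 + 8x3 ≥ 524   (calcium)
  46x1 + 106x2 + 179x3 ≥ 416   (calories)
  x1, x2, x3 ≥ 0.
The cheapest feasible vertex uses only spinach, pasta; tuna is not used. Binding constraints: calcium and calories.
Optimal quantities: spinach = 1.858 servings, pasta = 1.846 servings.
Hence cost = 1.11·1.858 + 0.49·1.846 = $2.9669.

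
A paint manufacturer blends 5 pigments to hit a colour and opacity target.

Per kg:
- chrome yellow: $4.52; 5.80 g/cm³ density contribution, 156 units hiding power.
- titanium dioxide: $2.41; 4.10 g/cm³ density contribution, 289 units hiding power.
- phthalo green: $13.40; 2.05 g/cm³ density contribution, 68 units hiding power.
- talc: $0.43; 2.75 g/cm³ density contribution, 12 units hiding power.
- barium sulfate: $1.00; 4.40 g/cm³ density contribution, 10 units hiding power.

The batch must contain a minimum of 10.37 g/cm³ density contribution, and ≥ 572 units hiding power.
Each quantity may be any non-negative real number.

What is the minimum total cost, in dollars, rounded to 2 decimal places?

Treat it as an LP. Let x1 = kg of chrome yellow, x2 = kg of titanium dioxide, x3 = kg of phthalo green, x4 = kg of talc, x5 = kg of barium sulfate.
Minimize 4.52x1 + 2.41x2 + 13.4x3 + 0.43x4 + 1x5 with:
  5.8x1 + 4.1x2 + 2.05x3 + 2.75x4 + 4.4x5 ≥ 10.37   (density contribution)
  156x1 + 289x2 + 68x3 + 12x4 + 10x5 ≥ 572   (hiding power)
  x1, x2, x3, x4, x5 ≥ 0.
The cheapest feasible vertex uses only titanium dioxide, talc; chrome yellow, phthalo green, barium sulfate are not used. There the density contribution and hiding power constraints are tight.
That vertex is x2 = 1.943, x4 = 0.8742.
Objective = 2.41·1.943 + 0.43·0.8742 = 5.0585.

$5.06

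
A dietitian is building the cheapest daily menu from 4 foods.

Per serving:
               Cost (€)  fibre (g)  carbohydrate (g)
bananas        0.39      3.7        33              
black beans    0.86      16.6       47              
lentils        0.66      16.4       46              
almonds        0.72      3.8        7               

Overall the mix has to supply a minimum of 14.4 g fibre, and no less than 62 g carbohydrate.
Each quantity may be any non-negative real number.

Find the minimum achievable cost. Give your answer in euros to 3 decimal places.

€0.810

Let x1 = servings of bananas, x2 = servings of black beans, x3 = servings of lentils, x4 = servings of almonds.
Minimise 0.39x1 + 0.86x2 + 0.66x3 + 0.72x4 with:
  3.7x1 + 16.6x2 + 16.4x3 + 3.8x4 ≥ 14.4   (fibre)
  33x1 + 47x2 + 46x3 + 7x4 ≥ 62   (carbohydrate)
  x1, x2, x3, x4 ≥ 0.
At the optimum only bananas, lentils are positive (black beans, almonds = 0). Binding constraints: fibre and carbohydrate.
Optimal quantities: bananas = 0.9553 servings, lentils = 0.6625 servings.
Objective = 0.39·0.9553 + 0.66·0.6625 = 0.80982.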